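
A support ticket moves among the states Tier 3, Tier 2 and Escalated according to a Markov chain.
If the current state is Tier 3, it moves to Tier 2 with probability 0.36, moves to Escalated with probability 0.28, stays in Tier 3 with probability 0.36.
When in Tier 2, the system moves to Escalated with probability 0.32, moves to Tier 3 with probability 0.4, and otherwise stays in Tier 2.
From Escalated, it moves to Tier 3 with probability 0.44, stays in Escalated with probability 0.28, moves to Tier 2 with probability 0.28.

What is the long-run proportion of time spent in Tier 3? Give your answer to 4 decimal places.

0.3959

Let the stationary distribution be π with π = πP and π_1 + π_2 + π_3 = 1.
π_1 = 0.36·π_1 + 0.4·π_2 + 0.44·π_3
π_2 = 0.36·π_1 + 0.28·π_2 + 0.28·π_3
Solving with the normalization constraint gives π = (0.3959, 0.3117, 0.2925).
So the stationary probability of Tier 3 is 0.3959.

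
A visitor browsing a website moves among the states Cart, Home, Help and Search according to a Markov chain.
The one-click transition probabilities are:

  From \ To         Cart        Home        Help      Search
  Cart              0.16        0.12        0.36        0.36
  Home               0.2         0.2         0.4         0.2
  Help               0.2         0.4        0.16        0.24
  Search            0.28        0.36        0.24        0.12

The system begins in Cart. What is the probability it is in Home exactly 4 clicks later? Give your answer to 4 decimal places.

Propagate the distribution vector 4 clicks from Cart.
After 0 clicks: (1.0000, 0.0000, 0.0000, 0.0000)
After 1 click: (0.1600, 0.1200, 0.3600, 0.3600)
After 2 clicks: (0.2224, 0.3168, 0.2496, 0.2112)
After 3 clicks: (0.2080, 0.2659, 0.2974, 0.2287)
After 4 clicks: (0.2100, 0.2794, 0.2837, 0.2269)
P(in Home after 4 clicks) = 0.2794

0.2794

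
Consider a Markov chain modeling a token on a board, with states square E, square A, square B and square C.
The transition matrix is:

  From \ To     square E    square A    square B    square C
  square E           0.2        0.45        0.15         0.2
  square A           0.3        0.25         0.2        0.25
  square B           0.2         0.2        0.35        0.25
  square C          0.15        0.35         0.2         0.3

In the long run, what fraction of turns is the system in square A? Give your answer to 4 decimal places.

0.3077

Let the stationary distribution be π with π = πP and π_1 + π_2 + π_3 + π_4 = 1.
π_1 = 0.2·π_1 + 0.3·π_2 + 0.2·π_3 + 0.15·π_4
π_2 = 0.45·π_1 + 0.25·π_2 + 0.2·π_3 + 0.35·π_4
π_3 = 0.15·π_1 + 0.2·π_2 + 0.35·π_3 + 0.2·π_4
Solving with the normalization constraint gives π = (0.2182, 0.3077, 0.2225, 0.2517).
So the stationary probability of square A is 0.3077.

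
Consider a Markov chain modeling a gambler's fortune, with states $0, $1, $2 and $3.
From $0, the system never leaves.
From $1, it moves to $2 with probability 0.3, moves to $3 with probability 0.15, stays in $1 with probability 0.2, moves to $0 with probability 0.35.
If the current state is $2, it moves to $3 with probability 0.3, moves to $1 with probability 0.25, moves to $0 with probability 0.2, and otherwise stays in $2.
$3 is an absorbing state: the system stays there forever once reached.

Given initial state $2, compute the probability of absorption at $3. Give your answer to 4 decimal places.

Let h(s) be the probability of absorption at $3 starting from transient state s. Then h($3) = 1 and h($0) = 0. By first-step analysis:
h($1) = 0.35·0 + 0.2·h($1) + 0.3·h($2) + 0.15·1
h($2) = 0.2·0 + 0.25·h($1) + 0.25·h($2) + 0.3·1
Solving: h($1) = 0.3857, h($2) = 0.5286.
Starting from $2, the probability is 0.5286.

0.5286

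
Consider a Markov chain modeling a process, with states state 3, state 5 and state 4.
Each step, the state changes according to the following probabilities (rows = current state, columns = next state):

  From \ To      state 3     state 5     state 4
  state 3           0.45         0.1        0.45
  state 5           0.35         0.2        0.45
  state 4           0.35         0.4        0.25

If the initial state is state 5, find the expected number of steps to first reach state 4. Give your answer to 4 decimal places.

Let t(s) be the expected number of steps to first reach state 4 from state s, with t(state 4) = 0. Conditioning on the first step:
t(state 3) = 1 + 0.45·t(state 3) + 0.1·t(state 5)
t(state 5) = 1 + 0.35·t(state 3) + 0.2·t(state 5)
Solving: t(state 3) = 2.2222, t(state 5) = 2.2222.
Expected steps from state 5 to state 4: 2.2222.

2.2222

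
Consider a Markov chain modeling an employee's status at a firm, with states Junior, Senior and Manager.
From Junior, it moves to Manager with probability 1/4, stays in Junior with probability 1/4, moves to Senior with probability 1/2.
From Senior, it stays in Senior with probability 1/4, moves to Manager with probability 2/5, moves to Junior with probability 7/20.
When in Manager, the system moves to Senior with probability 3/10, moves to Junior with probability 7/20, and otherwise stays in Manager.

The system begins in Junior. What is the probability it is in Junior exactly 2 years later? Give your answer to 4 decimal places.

0.3250

Sum over the intermediate state after 1 year:
P = P(Junior→Junior)·P(Junior→Junior) + P(Junior→Senior)·P(Senior→Junior) + P(Junior→Manager)·P(Manager→Junior)
  = 0.25×0.25 + 0.5×0.35 + 0.25×0.35
  = 0.0625 + 0.1750 + 0.0875 = 0.3250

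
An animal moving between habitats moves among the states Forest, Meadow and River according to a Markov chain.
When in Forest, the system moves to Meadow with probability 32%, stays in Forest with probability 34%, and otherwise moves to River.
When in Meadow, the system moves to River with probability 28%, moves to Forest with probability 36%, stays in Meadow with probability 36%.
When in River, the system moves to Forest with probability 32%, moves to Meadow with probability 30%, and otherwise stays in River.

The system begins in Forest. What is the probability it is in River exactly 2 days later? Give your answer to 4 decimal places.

Sum over the intermediate state after 1 day:
P = P(Forest→Forest)·P(Forest→River) + P(Forest→Meadow)·P(Meadow→River) + P(Forest→River)·P(River→River)
  = 0.34×0.34 + 0.32×0.28 + 0.34×0.38
  = 0.1156 + 0.0896 + 0.1292 = 0.3344

0.3344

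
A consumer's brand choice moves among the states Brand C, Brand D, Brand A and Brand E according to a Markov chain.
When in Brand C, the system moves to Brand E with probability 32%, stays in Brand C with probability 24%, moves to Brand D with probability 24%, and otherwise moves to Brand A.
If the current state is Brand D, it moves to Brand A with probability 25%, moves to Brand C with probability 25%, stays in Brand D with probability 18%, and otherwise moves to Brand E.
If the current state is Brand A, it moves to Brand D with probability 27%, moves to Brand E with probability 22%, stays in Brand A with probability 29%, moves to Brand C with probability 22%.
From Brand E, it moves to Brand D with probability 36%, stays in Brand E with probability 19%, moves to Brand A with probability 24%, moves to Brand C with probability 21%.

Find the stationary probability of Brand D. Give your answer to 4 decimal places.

Let the stationary distribution be π with π = πP and π_1 + π_2 + π_3 + π_4 = 1.
π_1 = 0.24·π_1 + 0.25·π_2 + 0.22·π_3 + 0.21·π_4
π_2 = 0.24·π_1 + 0.18·π_2 + 0.27·π_3 + 0.36·π_4
π_3 = 0.2·π_1 + 0.25·π_2 + 0.29·π_3 + 0.24·π_4
Solving with the normalization constraint gives π = (0.2299, 0.2630, 0.2457, 0.2614).
So the stationary probability of Brand D is 0.2630.

0.2630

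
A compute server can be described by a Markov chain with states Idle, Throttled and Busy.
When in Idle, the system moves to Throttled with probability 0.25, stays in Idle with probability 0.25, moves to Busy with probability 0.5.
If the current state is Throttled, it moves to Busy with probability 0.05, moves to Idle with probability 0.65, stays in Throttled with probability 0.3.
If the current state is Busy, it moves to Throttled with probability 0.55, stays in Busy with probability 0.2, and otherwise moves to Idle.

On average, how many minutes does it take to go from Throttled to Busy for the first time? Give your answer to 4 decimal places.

Let t(s) be the expected number of minutes to first reach Busy from state s, with t(Busy) = 0. Conditioning on the first minute:
t(Idle) = 1 + 0.25·t(Idle) + 0.25·t(Throttled)
t(Throttled) = 1 + 0.65·t(Idle) + 0.3·t(Throttled)
Solving: t(Idle) = 2.6207, t(Throttled) = 3.8621.
Expected minutes from Throttled to Busy: 3.8621.

3.8621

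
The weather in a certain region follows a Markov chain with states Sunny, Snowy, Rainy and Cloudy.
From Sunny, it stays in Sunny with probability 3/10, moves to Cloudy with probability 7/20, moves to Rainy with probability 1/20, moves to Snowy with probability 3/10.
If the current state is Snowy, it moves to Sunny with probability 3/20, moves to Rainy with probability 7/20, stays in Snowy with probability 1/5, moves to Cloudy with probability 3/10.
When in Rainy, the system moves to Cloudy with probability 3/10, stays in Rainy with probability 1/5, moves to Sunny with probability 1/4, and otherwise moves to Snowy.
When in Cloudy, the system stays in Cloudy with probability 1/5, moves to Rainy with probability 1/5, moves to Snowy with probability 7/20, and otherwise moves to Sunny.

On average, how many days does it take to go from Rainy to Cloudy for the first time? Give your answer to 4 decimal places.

Let t(s) be the expected number of days to first reach Cloudy from state s, with t(Cloudy) = 0. Conditioning on the first day:
t(Sunny) = 1 + 0.3·t(Sunny) + 0.3·t(Snowy) + 0.05·t(Rainy)
t(Snowy) = 1 + 0.15·t(Sunny) + 0.2·t(Snowy) + 0.35·t(Rainy)
t(Rainy) = 1 + 0.25·t(Sunny) + 0.25·t(Snowy) + 0.2·t(Rainy)
Solving: t(Sunny) = 3.0388, t(Snowy) = 3.2227, t(Rainy) = 3.2067.
Expected days from Rainy to Cloudy: 3.2067.

3.2067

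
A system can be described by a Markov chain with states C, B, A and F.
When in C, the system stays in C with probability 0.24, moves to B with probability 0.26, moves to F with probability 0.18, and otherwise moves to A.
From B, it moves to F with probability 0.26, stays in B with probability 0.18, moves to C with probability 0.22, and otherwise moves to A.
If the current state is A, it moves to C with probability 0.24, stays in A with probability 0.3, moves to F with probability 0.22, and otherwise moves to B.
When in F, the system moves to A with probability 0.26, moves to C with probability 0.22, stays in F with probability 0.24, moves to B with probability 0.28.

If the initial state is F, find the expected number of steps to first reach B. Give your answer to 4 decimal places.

3.7881

Let t(s) be the expected number of steps to first reach B from state s, with t(B) = 0. Conditioning on the first step:
t(C) = 1 + 0.24·t(C) + 0.32·t(A) + 0.18·t(F)
t(A) = 1 + 0.24·t(C) + 0.3·t(A) + 0.22·t(F)
t(F) = 1 + 0.22·t(C) + 0.26·t(A) + 0.24·t(F)
Solving: t(C) = 3.8752, t(A) = 3.9478, t(F) = 3.7881.
Expected steps from F to B: 3.7881.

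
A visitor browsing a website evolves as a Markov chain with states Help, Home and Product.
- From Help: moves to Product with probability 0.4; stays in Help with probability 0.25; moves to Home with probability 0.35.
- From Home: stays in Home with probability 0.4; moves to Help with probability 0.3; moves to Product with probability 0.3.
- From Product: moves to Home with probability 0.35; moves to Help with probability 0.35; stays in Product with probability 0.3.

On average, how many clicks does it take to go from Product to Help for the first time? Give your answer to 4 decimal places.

Let t(s) be the expected number of clicks to first reach Help from state s, with t(Help) = 0. Conditioning on the first click:
t(Home) = 1 + 0.4·t(Home) + 0.3·t(Product)
t(Product) = 1 + 0.35·t(Home) + 0.3·t(Product)
Solving: t(Home) = 3.1746, t(Product) = 3.0159.
Expected clicks from Product to Help: 3.0159.

3.0159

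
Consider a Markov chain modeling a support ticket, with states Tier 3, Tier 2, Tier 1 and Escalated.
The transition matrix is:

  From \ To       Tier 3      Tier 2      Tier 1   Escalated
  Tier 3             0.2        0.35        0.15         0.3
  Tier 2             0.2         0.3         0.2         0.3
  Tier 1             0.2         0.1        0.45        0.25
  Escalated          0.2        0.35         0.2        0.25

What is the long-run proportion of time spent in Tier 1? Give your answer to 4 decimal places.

Let the stationary distribution be π with π = πP and π_1 + π_2 + π_3 + π_4 = 1.
π_1 = 0.2·π_1 + 0.2·π_2 + 0.2·π_3 + 0.2·π_4
π_2 = 0.35·π_1 + 0.3·π_2 + 0.1·π_3 + 0.35·π_4
π_3 = 0.15·π_1 + 0.2·π_2 + 0.45·π_3 + 0.2·π_4
Solving with the normalization constraint gives π = (0.2000, 0.2730, 0.2533, 0.2737).
So the stationary probability of Tier 1 is 0.2533.

0.2533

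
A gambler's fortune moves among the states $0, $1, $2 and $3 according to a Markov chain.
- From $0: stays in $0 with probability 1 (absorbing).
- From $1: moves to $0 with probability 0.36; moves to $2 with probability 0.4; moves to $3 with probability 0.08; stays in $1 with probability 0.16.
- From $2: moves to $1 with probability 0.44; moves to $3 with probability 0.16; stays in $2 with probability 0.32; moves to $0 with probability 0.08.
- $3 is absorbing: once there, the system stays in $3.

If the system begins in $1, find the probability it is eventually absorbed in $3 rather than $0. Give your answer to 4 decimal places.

Let h(s) be the probability of absorption at $3 starting from transient state s. Then h($3) = 1 and h($0) = 0. By first-step analysis:
h($1) = 0.36·0 + 0.16·h($1) + 0.4·h($2) + 0.08·1
h($2) = 0.08·0 + 0.44·h($1) + 0.32·h($2) + 0.16·1
Solving: h($1) = 0.2996, h($2) = 0.4291.
Starting from $1, the probability is 0.2996.

0.2996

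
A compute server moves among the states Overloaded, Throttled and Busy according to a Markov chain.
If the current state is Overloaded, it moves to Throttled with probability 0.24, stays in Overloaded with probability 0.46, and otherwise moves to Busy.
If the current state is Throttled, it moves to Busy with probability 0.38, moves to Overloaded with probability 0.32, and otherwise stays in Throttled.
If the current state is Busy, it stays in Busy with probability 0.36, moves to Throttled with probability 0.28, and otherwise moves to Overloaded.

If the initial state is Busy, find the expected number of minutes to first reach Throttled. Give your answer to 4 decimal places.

3.7879

Let t(s) be the expected number of minutes to first reach Throttled from state s, with t(Throttled) = 0. Conditioning on the first minute:
t(Overloaded) = 1 + 0.46·t(Overloaded) + 0.3·t(Busy)
t(Busy) = 1 + 0.36·t(Overloaded) + 0.36·t(Busy)
Solving: t(Overloaded) = 3.9562, t(Busy) = 3.7879.
Expected minutes from Busy to Throttled: 3.7879.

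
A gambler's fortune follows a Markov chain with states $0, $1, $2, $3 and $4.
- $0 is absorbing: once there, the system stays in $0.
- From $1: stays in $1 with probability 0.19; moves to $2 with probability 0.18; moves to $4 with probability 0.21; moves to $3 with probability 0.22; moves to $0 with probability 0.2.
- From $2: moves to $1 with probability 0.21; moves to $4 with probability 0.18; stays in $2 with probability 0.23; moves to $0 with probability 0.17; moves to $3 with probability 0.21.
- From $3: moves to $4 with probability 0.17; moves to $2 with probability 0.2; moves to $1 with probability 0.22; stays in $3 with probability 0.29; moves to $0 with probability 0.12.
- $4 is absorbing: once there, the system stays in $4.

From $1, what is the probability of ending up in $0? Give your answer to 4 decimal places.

0.4738

Let h(s) be the probability of absorption at $0 starting from transient state s. Then h($0) = 1 and h($4) = 0. By first-step analysis:
h($1) = 0.2·1 + 0.19·h($1) + 0.18·h($2) + 0.22·h($3) + 0.21·0
h($2) = 0.17·1 + 0.21·h($1) + 0.23·h($2) + 0.21·h($3) + 0.18·0
h($3) = 0.12·1 + 0.22·h($1) + 0.2·h($2) + 0.29·h($3) + 0.17·0
Solving: h($1) = 0.4738, h($2) = 0.4724, h($3) = 0.4489.
Starting from $1, the probability is 0.4738.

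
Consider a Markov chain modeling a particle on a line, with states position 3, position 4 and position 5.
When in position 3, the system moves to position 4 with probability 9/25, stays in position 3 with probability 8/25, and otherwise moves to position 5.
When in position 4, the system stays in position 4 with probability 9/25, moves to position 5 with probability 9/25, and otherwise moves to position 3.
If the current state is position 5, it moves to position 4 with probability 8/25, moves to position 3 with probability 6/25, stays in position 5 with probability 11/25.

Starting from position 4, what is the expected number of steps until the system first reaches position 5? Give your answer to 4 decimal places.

2.8708

Let t(s) be the expected number of steps to first reach position 5 from state s, with t(position 5) = 0. Conditioning on the first step:
t(position 3) = 1 + 0.32·t(position 3) + 0.36·t(position 4)
t(position 4) = 1 + 0.28·t(position 3) + 0.36·t(position 4)
Solving: t(position 3) = 2.9904, t(position 4) = 2.8708.
Expected steps from position 4 to position 5: 2.8708.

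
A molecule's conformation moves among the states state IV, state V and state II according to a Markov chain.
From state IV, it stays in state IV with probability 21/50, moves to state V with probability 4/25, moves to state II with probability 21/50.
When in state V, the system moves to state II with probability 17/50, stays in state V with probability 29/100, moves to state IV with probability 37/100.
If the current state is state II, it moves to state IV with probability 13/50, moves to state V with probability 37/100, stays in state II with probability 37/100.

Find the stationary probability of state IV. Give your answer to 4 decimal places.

Let the stationary distribution be π with π = πP and π_1 + π_2 + π_3 = 1.
π_1 = 0.42·π_1 + 0.37·π_2 + 0.26·π_3
π_2 = 0.16·π_1 + 0.29·π_2 + 0.37·π_3
Solving with the normalization constraint gives π = (0.3456, 0.2754, 0.3790).
So the stationary probability of state IV is 0.3456.

0.3456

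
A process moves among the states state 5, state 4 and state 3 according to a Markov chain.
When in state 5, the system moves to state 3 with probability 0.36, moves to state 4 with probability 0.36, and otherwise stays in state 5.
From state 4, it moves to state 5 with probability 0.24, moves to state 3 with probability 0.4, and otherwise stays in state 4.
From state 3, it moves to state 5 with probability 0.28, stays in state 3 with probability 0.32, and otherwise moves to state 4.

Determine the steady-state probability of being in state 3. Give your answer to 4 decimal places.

Let the stationary distribution be π with π = πP and π_1 + π_2 + π_3 = 1.
π_1 = 0.28·π_1 + 0.24·π_2 + 0.28·π_3
π_2 = 0.36·π_1 + 0.36·π_2 + 0.4·π_3
Solving with the normalization constraint gives π = (0.2650, 0.3744, 0.3606).
So the stationary probability of state 3 is 0.3606.

0.3606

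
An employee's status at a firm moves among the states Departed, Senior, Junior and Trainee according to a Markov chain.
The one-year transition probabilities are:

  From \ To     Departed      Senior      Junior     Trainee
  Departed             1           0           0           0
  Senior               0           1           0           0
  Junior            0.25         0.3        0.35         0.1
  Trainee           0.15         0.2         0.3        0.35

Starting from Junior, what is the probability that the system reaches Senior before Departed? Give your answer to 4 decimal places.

Let h(s) be the probability of absorption at Senior starting from transient state s. Then h(Senior) = 1 and h(Departed) = 0. By first-step analysis:
h(Junior) = 0.25·0 + 0.3·1 + 0.35·h(Junior) + 0.1·h(Trainee)
h(Trainee) = 0.15·0 + 0.2·1 + 0.3·h(Junior) + 0.35·h(Trainee)
Solving: h(Junior) = 0.5478, h(Trainee) = 0.5605.
Starting from Junior, the probability is 0.5478.

0.5478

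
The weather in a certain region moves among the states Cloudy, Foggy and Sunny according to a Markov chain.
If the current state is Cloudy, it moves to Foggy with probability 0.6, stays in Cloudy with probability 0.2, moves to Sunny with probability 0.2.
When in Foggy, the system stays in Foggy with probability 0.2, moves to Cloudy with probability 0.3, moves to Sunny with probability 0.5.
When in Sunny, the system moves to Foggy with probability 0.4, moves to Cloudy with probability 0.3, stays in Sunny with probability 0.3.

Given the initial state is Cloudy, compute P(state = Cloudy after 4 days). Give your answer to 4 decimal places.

0.2728

Propagate the distribution vector 4 days from Cloudy.
After 0 days: (1.0000, 0.0000, 0.0000)
After 1 day: (0.2000, 0.6000, 0.2000)
After 2 days: (0.2800, 0.3200, 0.4000)
After 3 days: (0.2720, 0.3920, 0.3360)
After 4 days: (0.2728, 0.3760, 0.3512)
P(in Cloudy after 4 days) = 0.2728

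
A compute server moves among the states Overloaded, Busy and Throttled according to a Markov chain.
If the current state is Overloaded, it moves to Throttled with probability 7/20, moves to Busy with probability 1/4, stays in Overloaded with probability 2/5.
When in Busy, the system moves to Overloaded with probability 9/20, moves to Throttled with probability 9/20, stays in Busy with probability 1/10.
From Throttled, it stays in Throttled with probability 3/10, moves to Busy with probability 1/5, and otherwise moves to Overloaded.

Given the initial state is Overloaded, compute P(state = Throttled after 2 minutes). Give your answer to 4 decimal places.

Sum over the intermediate state after 1 minute:
P = P(Overloaded→Overloaded)·P(Overloaded→Throttled) + P(Overloaded→Busy)·P(Busy→Throttled) + P(Overloaded→Throttled)·P(Throttled→Throttled)
  = 0.4×0.35 + 0.25×0.45 + 0.35×0.3
  = 0.1400 + 0.1125 + 0.1050 = 0.3575

0.3575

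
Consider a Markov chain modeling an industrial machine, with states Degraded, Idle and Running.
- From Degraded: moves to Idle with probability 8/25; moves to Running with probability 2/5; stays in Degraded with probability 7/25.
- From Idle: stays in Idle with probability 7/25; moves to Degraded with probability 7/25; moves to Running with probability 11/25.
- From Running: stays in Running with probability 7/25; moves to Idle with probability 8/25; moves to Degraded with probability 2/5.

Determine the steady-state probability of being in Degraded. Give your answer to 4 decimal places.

0.3242

Let the stationary distribution be π with π = πP and π_1 + π_2 + π_3 = 1.
π_1 = 0.28·π_1 + 0.28·π_2 + 0.4·π_3
π_2 = 0.32·π_1 + 0.28·π_2 + 0.32·π_3
Solving with the normalization constraint gives π = (0.3242, 0.3077, 0.3681).
So the stationary probability of Degraded is 0.3242.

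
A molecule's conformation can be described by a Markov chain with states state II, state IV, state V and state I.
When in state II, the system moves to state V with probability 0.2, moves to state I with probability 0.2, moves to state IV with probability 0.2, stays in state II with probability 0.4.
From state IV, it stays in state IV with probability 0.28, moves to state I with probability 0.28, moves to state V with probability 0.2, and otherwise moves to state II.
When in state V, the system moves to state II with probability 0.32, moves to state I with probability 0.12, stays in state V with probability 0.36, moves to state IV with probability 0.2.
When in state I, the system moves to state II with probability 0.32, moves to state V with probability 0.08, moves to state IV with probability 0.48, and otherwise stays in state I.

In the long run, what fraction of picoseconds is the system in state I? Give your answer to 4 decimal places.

0.1899

Let the stationary distribution be π with π = πP and π_1 + π_2 + π_3 + π_4 = 1.
π_1 = 0.4·π_1 + 0.24·π_2 + 0.32·π_3 + 0.32·π_4
π_2 = 0.2·π_1 + 0.28·π_2 + 0.2·π_3 + 0.48·π_4
π_3 = 0.2·π_1 + 0.2·π_2 + 0.36·π_3 + 0.08·π_4
Solving with the normalization constraint gives π = (0.3239, 0.2752, 0.2110, 0.1899).
So the stationary probability of state I is 0.1899.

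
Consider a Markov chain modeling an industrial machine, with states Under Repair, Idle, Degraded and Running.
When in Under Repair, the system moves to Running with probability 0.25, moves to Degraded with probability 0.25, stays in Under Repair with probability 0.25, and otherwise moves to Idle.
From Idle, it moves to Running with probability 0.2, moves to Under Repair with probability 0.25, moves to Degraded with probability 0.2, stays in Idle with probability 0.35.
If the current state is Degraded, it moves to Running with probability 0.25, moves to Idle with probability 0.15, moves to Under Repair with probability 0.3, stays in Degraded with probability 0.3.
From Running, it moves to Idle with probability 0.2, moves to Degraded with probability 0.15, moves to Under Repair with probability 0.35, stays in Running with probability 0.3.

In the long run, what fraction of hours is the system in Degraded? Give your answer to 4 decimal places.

Let the stationary distribution be π with π = πP and π_1 + π_2 + π_3 + π_4 = 1.
π_1 = 0.25·π_1 + 0.25·π_2 + 0.3·π_3 + 0.35·π_4
π_2 = 0.25·π_1 + 0.35·π_2 + 0.15·π_3 + 0.2·π_4
π_3 = 0.25·π_1 + 0.2·π_2 + 0.3·π_3 + 0.15·π_4
Solving with the normalization constraint gives π = (0.2863, 0.2389, 0.2242, 0.2506).
So the stationary probability of Degraded is 0.2242.

0.2242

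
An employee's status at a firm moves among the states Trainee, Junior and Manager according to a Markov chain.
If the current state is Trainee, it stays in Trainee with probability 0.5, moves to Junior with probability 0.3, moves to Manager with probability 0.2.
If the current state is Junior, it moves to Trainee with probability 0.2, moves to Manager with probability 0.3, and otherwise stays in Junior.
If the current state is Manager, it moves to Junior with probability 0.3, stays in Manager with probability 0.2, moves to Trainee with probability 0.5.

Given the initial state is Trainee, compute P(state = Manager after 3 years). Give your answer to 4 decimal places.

Propagate the distribution vector 3 years from Trainee.
After 0 years: (1.0000, 0.0000, 0.0000)
After 1 year: (0.5000, 0.3000, 0.2000)
After 2 years: (0.4100, 0.3600, 0.2300)
After 3 years: (0.3920, 0.3720, 0.2360)
P(in Manager after 3 years) = 0.2360

0.2360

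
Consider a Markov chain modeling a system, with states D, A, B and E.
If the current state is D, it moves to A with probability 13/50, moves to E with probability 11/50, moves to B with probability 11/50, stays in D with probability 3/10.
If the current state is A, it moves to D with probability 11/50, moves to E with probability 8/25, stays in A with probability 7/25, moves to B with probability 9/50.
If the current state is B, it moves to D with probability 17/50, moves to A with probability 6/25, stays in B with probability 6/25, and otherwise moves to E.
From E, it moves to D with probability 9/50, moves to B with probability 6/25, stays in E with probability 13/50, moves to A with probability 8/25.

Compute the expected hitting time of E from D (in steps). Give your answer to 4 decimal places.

4.2098

Let t(s) be the expected number of steps to first reach E from state s, with t(E) = 0. Conditioning on the first step:
t(D) = 1 + 0.3·t(D) + 0.26·t(A) + 0.22·t(B)
t(A) = 1 + 0.22·t(D) + 0.28·t(A) + 0.18·t(B)
t(B) = 1 + 0.34·t(D) + 0.24·t(A) + 0.24·t(B)
Solving: t(D) = 4.2098, t(A) = 3.7729, t(B) = 4.3906.
Expected steps from D to E: 4.2098.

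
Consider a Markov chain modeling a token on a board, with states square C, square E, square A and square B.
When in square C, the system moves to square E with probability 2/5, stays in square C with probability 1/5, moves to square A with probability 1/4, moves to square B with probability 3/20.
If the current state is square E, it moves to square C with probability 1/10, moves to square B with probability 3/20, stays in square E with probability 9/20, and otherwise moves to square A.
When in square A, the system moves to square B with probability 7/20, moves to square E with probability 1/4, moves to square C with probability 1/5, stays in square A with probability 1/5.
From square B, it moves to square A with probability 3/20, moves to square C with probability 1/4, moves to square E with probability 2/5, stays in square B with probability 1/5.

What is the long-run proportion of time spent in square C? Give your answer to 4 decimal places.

Let the stationary distribution be π with π = πP and π_1 + π_2 + π_3 + π_4 = 1.
π_1 = 0.2·π_1 + 0.1·π_2 + 0.2·π_3 + 0.25·π_4
π_2 = 0.4·π_1 + 0.45·π_2 + 0.25·π_3 + 0.4·π_4
π_3 = 0.25·π_1 + 0.3·π_2 + 0.2·π_3 + 0.15·π_4
Solving with the normalization constraint gives π = (0.1720, 0.3837, 0.2366, 0.2077).
So the stationary probability of square C is 0.1720.

0.1720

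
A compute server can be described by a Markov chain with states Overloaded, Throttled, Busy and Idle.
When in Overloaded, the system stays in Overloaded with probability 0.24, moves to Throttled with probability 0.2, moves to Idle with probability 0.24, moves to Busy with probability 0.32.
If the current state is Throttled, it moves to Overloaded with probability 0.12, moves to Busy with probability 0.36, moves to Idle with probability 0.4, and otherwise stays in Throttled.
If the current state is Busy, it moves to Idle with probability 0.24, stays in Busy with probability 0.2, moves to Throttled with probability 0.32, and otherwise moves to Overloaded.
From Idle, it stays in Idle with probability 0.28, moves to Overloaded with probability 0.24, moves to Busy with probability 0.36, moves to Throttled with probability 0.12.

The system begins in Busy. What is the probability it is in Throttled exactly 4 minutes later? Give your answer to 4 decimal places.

0.1977

Propagate the distribution vector 4 minutes from Busy.
After 0 minutes: (0.0000, 0.0000, 1.0000, 0.0000)
After 1 minute: (0.2400, 0.3200, 0.2000, 0.2400)
After 2 minutes: (0.2016, 0.1792, 0.3184, 0.3008)
After 3 minutes: (0.2185, 0.1998, 0.3010, 0.2807)
After 4 minutes: (0.2160, 0.1977, 0.3031, 0.2832)
P(in Throttled after 4 minutes) = 0.1977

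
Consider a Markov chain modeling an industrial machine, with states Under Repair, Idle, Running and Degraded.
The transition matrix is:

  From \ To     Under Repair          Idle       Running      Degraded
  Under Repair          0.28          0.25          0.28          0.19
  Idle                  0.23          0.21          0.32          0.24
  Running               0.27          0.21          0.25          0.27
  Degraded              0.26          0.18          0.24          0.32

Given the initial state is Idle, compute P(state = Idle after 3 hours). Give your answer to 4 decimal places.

Propagate the distribution vector 3 hours from Idle.
After 0 hours: (0.0000, 1.0000, 0.0000, 0.0000)
After 1 hour: (0.2300, 0.2100, 0.3200, 0.2400)
After 2 hours: (0.2615, 0.2120, 0.2692, 0.2573)
After 3 hours: (0.2616, 0.2127, 0.2701, 0.2556)
P(in Idle after 3 hours) = 0.2127

0.2127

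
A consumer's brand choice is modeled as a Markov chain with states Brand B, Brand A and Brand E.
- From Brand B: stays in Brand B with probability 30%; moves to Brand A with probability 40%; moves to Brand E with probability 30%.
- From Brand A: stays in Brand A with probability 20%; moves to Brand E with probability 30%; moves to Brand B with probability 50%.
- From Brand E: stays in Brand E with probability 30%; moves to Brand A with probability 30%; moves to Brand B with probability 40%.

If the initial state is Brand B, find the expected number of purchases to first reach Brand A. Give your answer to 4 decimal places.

Let t(s) be the expected number of purchases to first reach Brand A from state s, with t(Brand A) = 0. Conditioning on the first purchase:
t(Brand B) = 1 + 0.3·t(Brand B) + 0.3·t(Brand E)
t(Brand E) = 1 + 0.4·t(Brand B) + 0.3·t(Brand E)
Solving: t(Brand B) = 2.7027, t(Brand E) = 2.9730.
Expected purchases from Brand B to Brand A: 2.7027.

2.7027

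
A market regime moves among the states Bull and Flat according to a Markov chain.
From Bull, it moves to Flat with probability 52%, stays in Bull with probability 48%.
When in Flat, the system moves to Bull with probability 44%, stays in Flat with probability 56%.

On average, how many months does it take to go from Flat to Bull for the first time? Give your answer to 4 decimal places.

2.2727

Let t(s) be the expected number of months to first reach Bull from state s, with t(Bull) = 0. Conditioning on the first month:
t(Flat) = 1 + 0.56·t(Flat)
Solving: t(Flat) = 2.2727.
Expected months from Flat to Bull: 2.2727.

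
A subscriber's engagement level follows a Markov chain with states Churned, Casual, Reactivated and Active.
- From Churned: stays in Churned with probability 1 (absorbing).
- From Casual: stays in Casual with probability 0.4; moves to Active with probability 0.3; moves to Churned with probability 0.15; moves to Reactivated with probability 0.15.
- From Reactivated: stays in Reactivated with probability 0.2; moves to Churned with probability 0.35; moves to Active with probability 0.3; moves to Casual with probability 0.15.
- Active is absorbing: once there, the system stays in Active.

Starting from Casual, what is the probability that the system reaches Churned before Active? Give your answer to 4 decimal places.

Let h(s) be the probability of absorption at Churned starting from transient state s. Then h(Churned) = 1 and h(Active) = 0. By first-step analysis:
h(Casual) = 0.15·1 + 0.4·h(Casual) + 0.15·h(Reactivated) + 0.3·0
h(Reactivated) = 0.35·1 + 0.15·h(Casual) + 0.2·h(Reactivated) + 0.3·0
Solving: h(Casual) = 0.3770, h(Reactivated) = 0.5082.
Starting from Casual, the probability is 0.3770.

0.3770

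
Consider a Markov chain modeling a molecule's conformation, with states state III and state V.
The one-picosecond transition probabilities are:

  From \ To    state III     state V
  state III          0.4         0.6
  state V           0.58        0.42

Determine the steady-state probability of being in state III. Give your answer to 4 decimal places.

0.4915

Let the stationary distribution be π with π = πP and π_1 + π_2 = 1.
π_1 = 0.4·π_1 + 0.58·π_2
Solving with the normalization constraint gives π = (0.4915, 0.5085).
So the stationary probability of state III is 0.4915.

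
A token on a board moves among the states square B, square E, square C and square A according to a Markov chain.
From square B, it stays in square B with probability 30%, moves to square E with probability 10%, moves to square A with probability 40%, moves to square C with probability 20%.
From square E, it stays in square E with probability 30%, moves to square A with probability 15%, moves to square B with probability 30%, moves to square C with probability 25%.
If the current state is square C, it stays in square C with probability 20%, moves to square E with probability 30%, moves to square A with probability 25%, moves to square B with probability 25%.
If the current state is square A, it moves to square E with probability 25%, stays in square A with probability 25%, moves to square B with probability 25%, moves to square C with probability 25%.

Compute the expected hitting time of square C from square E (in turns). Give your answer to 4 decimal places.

Let t(s) be the expected number of turns to first reach square C from state s, with t(square C) = 0. Conditioning on the first turn:
t(square B) = 1 + 0.3·t(square B) + 0.1·t(square E) + 0.4·t(square A)
t(square E) = 1 + 0.3·t(square B) + 0.3·t(square E) + 0.15·t(square A)
t(square A) = 1 + 0.25·t(square B) + 0.25·t(square E) + 0.25·t(square A)
Solving: t(square B) = 4.4535, t(square E) = 4.2442, t(square A) = 4.2326.
Expected turns from square E to square C: 4.2442.

4.2442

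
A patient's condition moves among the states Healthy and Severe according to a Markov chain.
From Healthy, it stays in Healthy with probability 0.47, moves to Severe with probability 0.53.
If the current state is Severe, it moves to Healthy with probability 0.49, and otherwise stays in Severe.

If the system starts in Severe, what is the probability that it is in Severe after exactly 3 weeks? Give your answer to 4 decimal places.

Propagate the distribution vector 3 weeks from Severe.
After 0 weeks: (0.0000, 1.0000)
After 1 week: (0.4900, 0.5100)
After 2 weeks: (0.4802, 0.5198)
After 3 weeks: (0.4804, 0.5196)
P(in Severe after 3 weeks) = 0.5196

0.5196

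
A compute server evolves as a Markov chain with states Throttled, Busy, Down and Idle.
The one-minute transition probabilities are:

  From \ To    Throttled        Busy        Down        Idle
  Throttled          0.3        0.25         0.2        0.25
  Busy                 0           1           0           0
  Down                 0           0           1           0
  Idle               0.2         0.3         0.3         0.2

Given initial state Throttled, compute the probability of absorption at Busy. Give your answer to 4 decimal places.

Let h(s) be the probability of absorption at Busy starting from transient state s. Then h(Busy) = 1 and h(Down) = 0. By first-step analysis:
h(Throttled) = 0.3·h(Throttled) + 0.25·1 + 0.2·0 + 0.25·h(Idle)
h(Idle) = 0.2·h(Throttled) + 0.3·1 + 0.3·0 + 0.2·h(Idle)
Solving: h(Throttled) = 0.5392, h(Idle) = 0.5098.
Starting from Throttled, the probability is 0.5392.

0.5392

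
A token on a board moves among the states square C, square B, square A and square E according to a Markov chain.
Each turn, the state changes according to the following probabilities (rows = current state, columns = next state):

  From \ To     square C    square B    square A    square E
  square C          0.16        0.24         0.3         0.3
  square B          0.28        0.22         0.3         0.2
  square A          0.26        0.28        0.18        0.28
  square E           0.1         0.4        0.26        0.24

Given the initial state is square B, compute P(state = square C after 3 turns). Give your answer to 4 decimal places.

0.2036

Propagate the distribution vector 3 turns from square B.
After 0 turns: (0.0000, 1.0000, 0.0000, 0.0000)
After 1 turn: (0.2800, 0.2200, 0.3000, 0.2000)
After 2 turns: (0.2044, 0.2796, 0.2560, 0.2600)
After 3 turns: (0.2036, 0.2862, 0.2589, 0.2513)
P(in square C after 3 turns) = 0.2036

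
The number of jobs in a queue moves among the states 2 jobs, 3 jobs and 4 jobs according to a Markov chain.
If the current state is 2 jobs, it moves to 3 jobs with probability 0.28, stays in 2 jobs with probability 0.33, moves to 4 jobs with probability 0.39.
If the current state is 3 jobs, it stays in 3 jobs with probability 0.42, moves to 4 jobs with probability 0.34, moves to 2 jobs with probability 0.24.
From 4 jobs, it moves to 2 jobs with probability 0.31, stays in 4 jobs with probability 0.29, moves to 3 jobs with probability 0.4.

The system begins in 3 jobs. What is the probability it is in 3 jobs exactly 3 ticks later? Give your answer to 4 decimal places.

0.3733

Propagate the distribution vector 3 ticks from 3 jobs.
After 0 ticks: (0.0000, 1.0000, 0.0000)
After 1 tick: (0.2400, 0.4200, 0.3400)
After 2 ticks: (0.2854, 0.3796, 0.3350)
After 3 ticks: (0.2891, 0.3733, 0.3375)
P(in 3 jobs after 3 ticks) = 0.3733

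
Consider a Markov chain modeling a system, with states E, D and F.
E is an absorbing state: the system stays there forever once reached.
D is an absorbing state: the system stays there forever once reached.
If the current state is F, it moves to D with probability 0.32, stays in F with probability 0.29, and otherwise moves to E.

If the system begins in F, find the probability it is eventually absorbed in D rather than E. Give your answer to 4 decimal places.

Let h(s) be the probability of absorption at D starting from transient state s. Then h(D) = 1 and h(E) = 0. By first-step analysis:
h(F) = 0.39·0 + 0.32·1 + 0.29·h(F)
Solving: h(F) = 0.4507.
Starting from F, the probability is 0.4507.

0.4507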